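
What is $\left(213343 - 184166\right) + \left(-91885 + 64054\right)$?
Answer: $1346$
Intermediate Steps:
$\left(213343 - 184166\right) + \left(-91885 + 64054\right) = 29177 - 27831 = 1346$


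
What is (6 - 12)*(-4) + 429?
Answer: 453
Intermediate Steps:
(6 - 12)*(-4) + 429 = -6*(-4) + 429 = 24 + 429 = 453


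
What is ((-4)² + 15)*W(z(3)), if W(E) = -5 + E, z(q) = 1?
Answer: -124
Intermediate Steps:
((-4)² + 15)*W(z(3)) = ((-4)² + 15)*(-5 + 1) = (16 + 15)*(-4) = 31*(-4) = -124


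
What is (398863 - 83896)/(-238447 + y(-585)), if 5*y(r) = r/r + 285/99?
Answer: -51969555/39343627 ≈ -1.3209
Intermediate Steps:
y(r) = 128/165 (y(r) = (r/r + 285/99)/5 = (1 + 285*(1/99))/5 = (1 + 95/33)/5 = (1/5)*(128/33) = 128/165)
(398863 - 83896)/(-238447 + y(-585)) = (398863 - 83896)/(-238447 + 128/165) = 314967/(-39343627/165) = 314967*(-165/39343627) = -51969555/39343627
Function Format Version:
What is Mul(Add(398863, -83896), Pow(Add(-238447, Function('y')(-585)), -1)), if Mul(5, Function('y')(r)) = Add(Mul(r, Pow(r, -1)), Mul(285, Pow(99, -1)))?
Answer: Rational(-51969555, 39343627) ≈ -1.3209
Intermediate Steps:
Function('y')(r) = Rational(128, 165) (Function('y')(r) = Mul(Rational(1, 5), Add(Mul(r, Pow(r, -1)), Mul(285, Pow(99, -1)))) = Mul(Rational(1, 5), Add(1, Mul(285, Rational(1, 99)))) = Mul(Rational(1, 5), Add(1, Rational(95, 33))) = Mul(Rational(1, 5), Rational(128, 33)) = Rational(128, 165))
Mul(Add(398863, -83896), Pow(Add(-238447, Function('y')(-585)), -1)) = Mul(Add(398863, -83896), Pow(Add(-238447, Rational(128, 165)), -1)) = Mul(314967, Pow(Rational(-39343627, 165), -1)) = Mul(314967, Rational(-165, 39343627)) = Rational(-51969555, 39343627)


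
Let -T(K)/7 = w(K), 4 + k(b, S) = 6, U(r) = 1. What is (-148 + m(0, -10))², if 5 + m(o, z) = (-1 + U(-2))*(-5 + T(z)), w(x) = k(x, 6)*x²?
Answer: 23409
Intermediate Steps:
k(b, S) = 2 (k(b, S) = -4 + 6 = 2)
w(x) = 2*x²
T(K) = -14*K²
m(o, z) = -5 (m(o, z) = -5 + (-1 + 1)*(-5 - 14*z²) = -5 + 0*(-5 - 14*z²) = -5 + 0 = -5)
(-148 + m(0, -10))² = (-148 - 5)² = (-153)² = 23409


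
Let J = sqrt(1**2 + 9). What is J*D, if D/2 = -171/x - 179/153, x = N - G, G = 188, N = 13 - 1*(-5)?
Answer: -251*sqrt(10)/765 ≈ -1.0376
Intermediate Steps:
N = 18 (N = 13 + 5 = 18)
x = -170 (x = 18 - 1*188 = 18 - 188 = -170)
D = -251/765 (D = 2*(-171/(-170) - 179/153) = 2*(-171*(-1/170) - 179*1/153) = 2*(171/170 - 179/153) = 2*(-251/1530) = -251/765 ≈ -0.32810)
J = sqrt(10) (J = sqrt(1 + 9) = sqrt(10) ≈ 3.1623)
J*D = sqrt(10)*(-251/765) = -251*sqrt(10)/765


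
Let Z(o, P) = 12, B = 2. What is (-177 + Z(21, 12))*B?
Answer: -330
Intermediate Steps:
(-177 + Z(21, 12))*B = (-177 + 12)*2 = -165*2 = -330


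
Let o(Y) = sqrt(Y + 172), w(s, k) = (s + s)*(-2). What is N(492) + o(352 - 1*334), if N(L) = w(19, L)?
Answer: -76 + sqrt(190) ≈ -62.216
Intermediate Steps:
w(s, k) = -4*s (w(s, k) = (2*s)*(-2) = -4*s)
o(Y) = sqrt(172 + Y)
N(L) = -76 (N(L) = -4*19 = -76)
N(492) + o(352 - 1*334) = -76 + sqrt(172 + (352 - 1*334)) = -76 + sqrt(172 + (352 - 334)) = -76 + sqrt(172 + 18) = -76 + sqrt(190)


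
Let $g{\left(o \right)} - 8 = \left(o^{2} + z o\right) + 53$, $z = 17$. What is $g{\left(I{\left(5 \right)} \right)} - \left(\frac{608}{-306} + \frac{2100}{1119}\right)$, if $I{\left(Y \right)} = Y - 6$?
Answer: $\frac{2574397}{57069} \approx 45.11$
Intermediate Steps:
$I{\left(Y \right)} = -6 + Y$ ($I{\left(Y \right)} = Y - 6 = -6 + Y$)
$g{\left(o \right)} = 61 + o^{2} + 17 o$ ($g{\left(o \right)} = 8 + \left(\left(o^{2} + 17 o\right) + 53\right) = 8 + \left(53 + o^{2} + 17 o\right) = 61 + o^{2} + 17 o$)
$g{\left(I{\left(5 \right)} \right)} - \left(\frac{608}{-306} + \frac{2100}{1119}\right) = \left(61 + \left(-6 + 5\right)^{2} + 17 \left(-6 + 5\right)\right) - \left(\frac{608}{-306} + \frac{2100}{1119}\right) = \left(61 + \left(-1\right)^{2} + 17 \left(-1\right)\right) - \left(608 \left(- \frac{1}{306}\right) + 2100 \cdot \frac{1}{1119}\right) = \left(61 + 1 - 17\right) - \left(- \frac{304}{153} + \frac{700}{373}\right) = 45 - - \frac{6292}{57069} = 45 + \frac{6292}{57069} = \frac{2574397}{57069}$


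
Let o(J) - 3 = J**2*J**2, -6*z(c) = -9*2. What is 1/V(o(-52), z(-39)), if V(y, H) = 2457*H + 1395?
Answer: 1/8766 ≈ 0.00011408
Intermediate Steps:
z(c) = 3 (z(c) = -(-3)*2/2 = -1/6*(-18) = 3)
o(J) = 3 + J**4 (o(J) = 3 + J**2*J**2 = 3 + J**4)
V(y, H) = 1395 + 2457*H
1/V(o(-52), z(-39)) = 1/(1395 + 2457*3) = 1/(1395 + 7371) = 1/8766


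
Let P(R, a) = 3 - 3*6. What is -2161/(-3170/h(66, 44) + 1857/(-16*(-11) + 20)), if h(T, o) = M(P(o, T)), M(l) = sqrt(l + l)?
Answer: -2359630476/38614199587 + 26316381392*I*sqrt(30)/38614199587 ≈ -0.061108 + 3.7328*I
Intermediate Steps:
P(R, a) = -15 (P(R, a) = 3 - 18 = -15)
M(l) = sqrt(2)*sqrt(l) (M(l) = sqrt(2*l) = sqrt(2)*sqrt(l))
h(T, o) = I*sqrt(30) (h(T, o) = sqrt(2)*sqrt(-15) = sqrt(2)*(I*sqrt(15)) = I*sqrt(30))
-2161/(-3170/h(66, 44) + 1857/(-16*(-11) + 20)) = -2161/(-3170*(-I*sqrt(30)/30) + 1857/(-16*(-11) + 20)) = -2161/(-(-317)*I*sqrt(30)/3 + 1857/(176 + 20)) = -2161/(317*I*sqrt(30)/3 + 1857/196) = -2161/(1857/196 + 317*I*sqrt(30)/3)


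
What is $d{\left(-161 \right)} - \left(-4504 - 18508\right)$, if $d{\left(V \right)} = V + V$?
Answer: $22690$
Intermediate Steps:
$d{\left(V \right)} = 2 V$
$d{\left(-161 \right)} - \left(-4504 - 18508\right) = 2 \left(-161\right) - \left(-4504 - 18508\right) = -322 - -23012 = -322 + 23012 = 22690$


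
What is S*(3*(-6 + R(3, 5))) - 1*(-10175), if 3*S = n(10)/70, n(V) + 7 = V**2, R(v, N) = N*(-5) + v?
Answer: 50689/5 ≈ 10138.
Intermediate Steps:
R(v, N) = v - 5*N (R(v, N) = -5*N + v = v - 5*N)
n(V) = -7 + V**2
S = 31/70 (S = ((-7 + 10**2)/70)/3 = ((-7 + 100)*(1/70))/3 = (93*(1/70))/3 = (1/3)*(93/70) = 31/70 ≈ 0.44286)
S*(3*(-6 + R(3, 5))) - 1*(-10175) = 31*(3*(-6 + (3 - 5*5)))/70 - 1*(-10175) = 31*(3*(-6 + (3 - 25)))/70 + 10175 = 31*(3*(-6 - 22))/70 + 10175 = 31*(3*(-28))/70 + 10175 = (31/70)*(-84) + 10175 = -186/5 + 10175 = 50689/5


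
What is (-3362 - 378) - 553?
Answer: -4293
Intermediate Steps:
(-3362 - 378) - 553 = -3740 - 553 = -4293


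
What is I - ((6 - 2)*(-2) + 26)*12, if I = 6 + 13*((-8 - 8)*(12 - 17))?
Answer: 830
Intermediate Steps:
I = 1046 (I = 6 + 13*(-16*(-5)) = 6 + 13*80 = 6 + 1040 = 1046)
I - ((6 - 2)*(-2) + 26)*12 = 1046 - ((6 - 2)*(-2) + 26)*12 = 1046 - (4*(-2) + 26)*12 = 1046 - (-8 + 26)*12 = 1046 - 18*12 = 1046 - 1*216 = 1046 - 216 = 830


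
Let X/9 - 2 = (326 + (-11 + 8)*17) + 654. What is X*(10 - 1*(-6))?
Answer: 134064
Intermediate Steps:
X = 8379 (X = 18 + 9*((326 + (-11 + 8)*17) + 654) = 18 + 9*((326 - 3*17) + 654) = 18 + 9*((326 - 51) + 654) = 18 + 9*(275 + 654) = 18 + 9*929 = 18 + 8361 = 8379)
X*(10 - 1*(-6)) = 8379*(10 - 1*(-6)) = 8379*(10 + 6) = 8379*16 = 134064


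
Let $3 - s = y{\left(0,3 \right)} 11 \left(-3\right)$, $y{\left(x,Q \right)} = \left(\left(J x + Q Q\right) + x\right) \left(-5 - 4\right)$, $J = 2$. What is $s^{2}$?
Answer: $7128900$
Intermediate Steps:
$y{\left(x,Q \right)} = - 27 x - 9 Q^{2}$ ($y{\left(x,Q \right)} = \left(\left(2 x + Q Q\right) + x\right) \left(-5 - 4\right) = \left(\left(2 x + Q^{2}\right) + x\right) \left(-9\right) = \left(\left(Q^{2} + 2 x\right) + x\right) \left(-9\right) = \left(Q^{2} + 3 x\right) \left(-9\right) = - 27 x - 9 Q^{2}$)
$s = -2670$ ($s = 3 - \left(\left(-27\right) 0 - 9 \cdot 3^{2}\right) 11 \left(-3\right) = 3 - \left(0 - 81\right) 11 \left(-3\right) = 3 - \left(-81\right) 11 \left(-3\right) = 3 - \left(-891\right) \left(-3\right) = 3 - 2673 = -2670$)
$s^{2} = \left(-2670\right)^{2} = 7128900$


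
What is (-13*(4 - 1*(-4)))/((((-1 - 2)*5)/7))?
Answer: 728/15 ≈ 48.533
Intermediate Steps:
(-13*(4 - 1*(-4)))/((((-1 - 2)*5)/7)) = (-13*(4 + 4))/((-3*5*(⅐))) = (-13*8)/((-15*⅐)) = -104/(-15/7) = -104*(-7/15) = 728/15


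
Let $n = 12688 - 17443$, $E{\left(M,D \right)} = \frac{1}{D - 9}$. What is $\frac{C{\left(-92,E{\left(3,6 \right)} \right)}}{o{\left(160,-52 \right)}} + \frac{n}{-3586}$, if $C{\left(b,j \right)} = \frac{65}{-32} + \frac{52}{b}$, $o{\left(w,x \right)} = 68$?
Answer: $\frac{115562697}{89736064} \approx 1.2878$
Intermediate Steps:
$E{\left(M,D \right)} = \frac{1}{-9 + D}$
$n = -4755$
$C{\left(b,j \right)} = - \frac{65}{32} + \frac{52}{b}$ ($C{\left(b,j \right)} = 65 \left(- \frac{1}{32}\right) + \frac{52}{b} = - \frac{65}{32} + \frac{52}{b}$)
$\frac{C{\left(-92,E{\left(3,6 \right)} \right)}}{o{\left(160,-52 \right)}} + \frac{n}{-3586} = \frac{- \frac{65}{32} + \frac{52}{-92}}{68} - \frac{4755}{-3586} = \left(- \frac{65}{32} + 52 \left(- \frac{1}{92}\right)\right) \frac{1}{68} - - \frac{4755}{3586} = \left(- \frac{65}{32} - \frac{13}{23}\right) \frac{1}{68} + \frac{4755}{3586} = \left(- \frac{1911}{736}\right) \frac{1}{68} + \frac{4755}{3586} = - \frac{1911}{50048} + \frac{4755}{3586} = \frac{115562697}{89736064}$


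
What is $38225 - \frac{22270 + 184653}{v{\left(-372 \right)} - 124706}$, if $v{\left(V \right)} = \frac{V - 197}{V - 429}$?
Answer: $\frac{3818420362148}{99888937} \approx 38227.0$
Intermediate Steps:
$v{\left(V \right)} = \frac{-197 + V}{-429 + V}$
$38225 - \frac{22270 + 184653}{v{\left(-372 \right)} - 124706} = 38225 - \frac{22270 + 184653}{\frac{-197 - 372}{-429 - 372} - 124706} = 38225 - \frac{206923}{\frac{1}{-801} \left(-569\right) - 124706} = 38225 - \frac{206923}{\left(- \frac{1}{801}\right) \left(-569\right) - 124706} = 38225 - \frac{206923}{\frac{569}{801} - 124706} = 38225 - \frac{206923}{- \frac{99888937}{801}} = 38225 - 206923 \left(- \frac{801}{99888937}\right) = 38225 - - \frac{165745323}{99888937} = 38225 + \frac{165745323}{99888937} = \frac{3818420362148}{99888937}$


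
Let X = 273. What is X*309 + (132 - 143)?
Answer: 84346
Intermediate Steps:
X*309 + (132 - 143) = 273*309 + (132 - 143) = 84357 - 11 = 84346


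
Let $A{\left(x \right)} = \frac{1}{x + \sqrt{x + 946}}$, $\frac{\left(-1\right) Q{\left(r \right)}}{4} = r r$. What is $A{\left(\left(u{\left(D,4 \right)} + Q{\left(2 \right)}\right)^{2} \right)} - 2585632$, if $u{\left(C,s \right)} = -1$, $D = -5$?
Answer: $- \frac{212761314463}{82286} - \frac{\sqrt{1235}}{82286} \approx -2.5856 \cdot 10^{6}$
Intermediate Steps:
$Q{\left(r \right)} = - 4 r^{2}$ ($Q{\left(r \right)} = - 4 r r = - 4 r^{2}$)
$A{\left(x \right)} = \frac{1}{x + \sqrt{946 + x}}$
$A{\left(\left(u{\left(D,4 \right)} + Q{\left(2 \right)}\right)^{2} \right)} - 2585632 = \frac{1}{\left(-1 - 4 \cdot 2^{2}\right)^{2} + \sqrt{946 + \left(-1 - 4 \cdot 2^{2}\right)^{2}}} - 2585632 = \frac{1}{\left(-1 - 16\right)^{2} + \sqrt{946 + \left(-1 - 16\right)^{2}}} - 2585632 = \frac{1}{\left(-17\right)^{2} + \sqrt{946 + \left(-17\right)^{2}}} - 2585632 = \frac{1}{289 + \sqrt{946 + 289}} - 2585632 = \frac{1}{289 + \sqrt{1235}} - 2585632 = -2585632 + \frac{1}{289 + \sqrt{1235}}$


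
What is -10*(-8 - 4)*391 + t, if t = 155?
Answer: 47075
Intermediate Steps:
-10*(-8 - 4)*391 + t = -10*(-8 - 4)*391 + 155 = -10*(-12)*391 + 155 = 120*391 + 155 = 46920 + 155 = 47075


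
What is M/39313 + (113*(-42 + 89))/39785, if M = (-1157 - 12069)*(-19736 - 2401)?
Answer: 11648618719513/1564067705 ≈ 7447.6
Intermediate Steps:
M = 292783962 (M = -13226*(-22137) = 292783962)
M/39313 + (113*(-42 + 89))/39785 = 292783962/39313 + (113*(-42 + 89))/39785 = 292783962*(1/39313) + (113*47)*(1/39785) = 292783962/39313 + 5311*(1/39785) = 292783962/39313 + 5311/39785 = 11648618719513/1564067705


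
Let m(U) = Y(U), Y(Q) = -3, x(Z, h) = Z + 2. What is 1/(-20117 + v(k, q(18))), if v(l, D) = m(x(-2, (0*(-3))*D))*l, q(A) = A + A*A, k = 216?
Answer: -1/20765 ≈ -4.8158e-5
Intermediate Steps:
q(A) = A + A²
x(Z, h) = 2 + Z
m(U) = -3
v(l, D) = -3*l
1/(-20117 + v(k, q(18))) = 1/(-20117 - 3*216) = 1/(-20117 - 648) = 1/(-20765) = -1/20765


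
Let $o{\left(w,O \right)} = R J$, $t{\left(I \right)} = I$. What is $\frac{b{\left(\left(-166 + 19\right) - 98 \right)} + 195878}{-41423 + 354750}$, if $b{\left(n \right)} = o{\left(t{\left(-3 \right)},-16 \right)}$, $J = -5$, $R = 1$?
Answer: $\frac{195873}{313327} \approx 0.62514$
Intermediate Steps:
$o{\left(w,O \right)} = -5$ ($o{\left(w,O \right)} = 1 \left(-5\right) = -5$)
$b{\left(n \right)} = -5$
$\frac{b{\left(\left(-166 + 19\right) - 98 \right)} + 195878}{-41423 + 354750} = \frac{-5 + 195878}{-41423 + 354750} = \frac{195873}{313327}$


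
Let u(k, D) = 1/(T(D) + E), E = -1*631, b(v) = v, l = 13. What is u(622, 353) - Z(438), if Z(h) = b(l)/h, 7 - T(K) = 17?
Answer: -8771/280758 ≈ -0.031240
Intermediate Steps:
T(K) = -10 (T(K) = 7 - 1*17 = 7 - 17 = -10)
E = -631
Z(h) = 13/h
u(k, D) = -1/641 (u(k, D) = 1/(-10 - 631) = 1/(-641) = -1/641)
u(622, 353) - Z(438) = -1/641 - 13/438 = -8771/280758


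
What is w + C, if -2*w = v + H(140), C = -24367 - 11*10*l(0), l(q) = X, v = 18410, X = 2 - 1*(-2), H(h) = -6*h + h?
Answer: -33662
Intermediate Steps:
H(h) = -5*h
X = 4 (X = 2 + 2 = 4)
l(q) = 4
C = -24807 (C = -24367 - 11*10*4 = -24367 - 110*4 = -24367 - 1*440 = -24367 - 440 = -24807)
w = -8855 (w = -(18410 - 5*140)/2 = -(18410 - 700)/2 = -½*17710 = -8855)
w + C = -8855 - 24807 = -33662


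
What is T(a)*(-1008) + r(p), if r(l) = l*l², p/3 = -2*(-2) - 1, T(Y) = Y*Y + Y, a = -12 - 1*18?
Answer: -876231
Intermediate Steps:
a = -30 (a = -12 - 18 = -30)
T(Y) = Y + Y² (T(Y) = Y² + Y = Y + Y²)
p = 9 (p = 3*(-2*(-2) - 1) = 3*(4 - 1) = 3*3 = 9)
r(l) = l³
T(a)*(-1008) + r(p) = -30*(1 - 30)*(-1008) + 9³ = -30*(-29)*(-1008) + 729 = 870*(-1008) + 729 = -876960 + 729 = -876231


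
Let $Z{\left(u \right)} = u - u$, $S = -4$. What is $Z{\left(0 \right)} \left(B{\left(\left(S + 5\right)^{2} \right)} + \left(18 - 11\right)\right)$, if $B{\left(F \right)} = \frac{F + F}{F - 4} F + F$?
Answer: $0$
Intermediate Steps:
$Z{\left(u \right)} = 0$
$B{\left(F \right)} = F + \frac{2 F^{2}}{-4 + F}$ ($B{\left(F \right)} = \frac{2 F}{-4 + F} F + F = \frac{2 F^{2}}{-4 + F} + F = F + \frac{2 F^{2}}{-4 + F}$)
$Z{\left(0 \right)} \left(B{\left(\left(S + 5\right)^{2} \right)} + \left(18 - 11\right)\right) = 0 \left(\frac{\left(-4 + 5\right)^{2} \left(-4 + 3 \left(-4 + 5\right)^{2}\right)}{-4 + \left(-4 + 5\right)^{2}} + \left(18 - 11\right)\right) = 0 \left(\frac{1^{2} \left(-4 + 3 \cdot 1^{2}\right)}{-4 + 1^{2}} + 7\right) = 0 \left(1 \frac{1}{-4 + 1} \left(-4 + 3 \cdot 1\right) + 7\right) = 0 \left(1 \frac{1}{-3} \left(-4 + 3\right) + 7\right) = 0 \left(1 \left(- \frac{1}{3}\right) \left(-1\right) + 7\right) = 0 \left(\frac{1}{3} + 7\right) = 0 \cdot \frac{22}{3} = 0$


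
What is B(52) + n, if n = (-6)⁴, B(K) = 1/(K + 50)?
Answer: 132193/102 ≈ 1296.0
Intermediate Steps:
B(K) = 1/(50 + K)
n = 1296
B(52) + n = 1/(50 + 52) + 1296 = 1/102 + 1296 = 132193/102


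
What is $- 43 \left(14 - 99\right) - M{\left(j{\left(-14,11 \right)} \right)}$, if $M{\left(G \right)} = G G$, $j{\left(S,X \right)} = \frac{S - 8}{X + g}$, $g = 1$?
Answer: $\frac{131459}{36} \approx 3651.6$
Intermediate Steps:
$j{\left(S,X \right)} = \frac{-8 + S}{1 + X}$ ($j{\left(S,X \right)} = \frac{S - 8}{X + 1} = \frac{-8 + S}{1 + X}$)
$M{\left(G \right)} = G^{2}$
$- 43 \left(14 - 99\right) - M{\left(j{\left(-14,11 \right)} \right)} = - 43 \left(14 - 99\right) - \left(\frac{-8 - 14}{1 + 11}\right)^{2} = \left(-43\right) \left(-85\right) - \left(\frac{1}{12} \left(-22\right)\right)^{2} = 3655 - \left(\frac{1}{12} \left(-22\right)\right)^{2} = 3655 - \left(- \frac{11}{6}\right)^{2} = 3655 - \frac{121}{36} = \frac{131459}{36}$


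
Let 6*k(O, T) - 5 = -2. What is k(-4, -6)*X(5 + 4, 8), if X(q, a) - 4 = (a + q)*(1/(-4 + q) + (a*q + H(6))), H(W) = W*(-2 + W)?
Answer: 8197/10 ≈ 819.70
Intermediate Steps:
k(O, T) = ½ (k(O, T) = ⅚ + (⅙)*(-2) = ⅚ - ⅓ = ½)
X(q, a) = 4 + (a + q)*(24 + 1/(-4 + q) + a*q) (X(q, a) = 4 + (a + q)*(1/(-4 + q) + (a*q + 6*(-2 + 6))) = 4 + (a + q)*(1/(-4 + q) + (a*q + 6*4)) = 4 + (a + q)*(1/(-4 + q) + (a*q + 24)) = 4 + (a + q)*(1/(-4 + q) + (24 + a*q)) = 4 + (a + q)*(24 + 1/(-4 + q) + a*q))
k(-4, -6)*X(5 + 4, 8) = ((-16 - 95*8 - 91*(5 + 4) + 24*(5 + 4)² + 8*(5 + 4)³ + 8²*(5 + 4)² - 4*8*(5 + 4)² - 4*(5 + 4)*8² + 24*8*(5 + 4))/(-4 + (5 + 4)))/2 = ((-16 - 760 - 91*9 + 24*9² + 8*9³ + 64*9² - 4*8*9² - 4*9*64 + 24*8*9)/(-4 + 9))/2 = ((-16 - 760 - 819 + 24*81 + 8*729 + 64*81 - 4*8*81 - 2304 + 1728)/5)/2 = ((-16 - 760 - 819 + 1944 + 5832 + 5184 - 2592 - 2304 + 1728)/5)/2 = ((⅕)*8197)/2 = (½)*(8197/5) = 8197/10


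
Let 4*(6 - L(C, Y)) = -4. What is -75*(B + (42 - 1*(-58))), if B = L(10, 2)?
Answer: -8025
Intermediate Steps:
L(C, Y) = 7 (L(C, Y) = 6 - ¼*(-4) = 6 + 1 = 7)
B = 7
-75*(B + (42 - 1*(-58))) = -75*(7 + (42 - 1*(-58))) = -75*(7 + (42 + 58)) = -75*(7 + 100) = -75*107 = -8025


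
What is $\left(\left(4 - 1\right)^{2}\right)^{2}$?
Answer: $81$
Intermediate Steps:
$\left(\left(4 - 1\right)^{2}\right)^{2} = \left(3^{2}\right)^{2} = 9^{2} = 81$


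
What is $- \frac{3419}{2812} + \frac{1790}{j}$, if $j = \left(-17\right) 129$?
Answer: $- \frac{12531347}{6166716} \approx -2.0321$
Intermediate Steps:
$j = -2193$
$- \frac{3419}{2812} + \frac{1790}{j} = - \frac{3419}{2812} + \frac{1790}{-2193} = \left(-3419\right) \frac{1}{2812} + 1790 \left(- \frac{1}{2193}\right) = - \frac{3419}{2812} - \frac{1790}{2193} = - \frac{12531347}{6166716}$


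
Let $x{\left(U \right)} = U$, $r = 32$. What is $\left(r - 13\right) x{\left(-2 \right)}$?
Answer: $-38$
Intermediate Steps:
$\left(r - 13\right) x{\left(-2 \right)} = \left(32 - 13\right) \left(-2\right) = 19 \left(-2\right) = -38$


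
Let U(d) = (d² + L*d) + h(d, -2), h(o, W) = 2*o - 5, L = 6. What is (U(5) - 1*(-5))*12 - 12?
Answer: 768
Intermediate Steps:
h(o, W) = -5 + 2*o
U(d) = -5 + d² + 8*d (U(d) = (d² + 6*d) + (-5 + 2*d) = -5 + d² + 8*d)
(U(5) - 1*(-5))*12 - 12 = ((-5 + 5² + 8*5) - 1*(-5))*12 - 12 = ((-5 + 25 + 40) + 5)*12 - 12 = (60 + 5)*12 - 12 = 65*12 - 12 = 780 - 12 = 768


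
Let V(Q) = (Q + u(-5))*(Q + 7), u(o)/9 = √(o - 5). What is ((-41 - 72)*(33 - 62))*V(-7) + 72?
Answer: 72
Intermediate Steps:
u(o) = 9*√(-5 + o) (u(o) = 9*√(o - 5) = 9*√(-5 + o))
V(Q) = (7 + Q)*(Q + 9*I*√10) (V(Q) = (Q + 9*√(-5 - 5))*(Q + 7) = (Q + 9*√(-10))*(7 + Q) = (Q + 9*(I*√10))*(7 + Q) = (Q + 9*I*√10)*(7 + Q) = (7 + Q)*(Q + 9*I*√10))
((-41 - 72)*(33 - 62))*V(-7) + 72 = ((-41 - 72)*(33 - 62))*((-7)² + 7*(-7) + 63*I*√10 + 9*I*(-7)*√10) + 72 = (-113*(-29))*(49 - 49 + 63*I*√10 - 63*I*√10) + 72 = 3277*0 + 72 = 0 + 72 = 72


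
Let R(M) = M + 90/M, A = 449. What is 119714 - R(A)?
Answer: 53549895/449 ≈ 1.1926e+5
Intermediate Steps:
119714 - R(A) = 119714 - (449 + 90/449) = 119714 - 1*201691/449 = 119714 - 201691/449 = 53549895/449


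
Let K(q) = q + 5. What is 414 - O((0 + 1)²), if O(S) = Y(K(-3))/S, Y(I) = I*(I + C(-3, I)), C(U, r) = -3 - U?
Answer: 410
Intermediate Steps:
K(q) = 5 + q
Y(I) = I² (Y(I) = I*(I + (-3 - 1*(-3))) = I*(I + (-3 + 3)) = I*(I + 0) = I*I = I²)
O(S) = 4/S (O(S) = (5 - 3)²/S = 2²/S = 4/S)
414 - O((0 + 1)²) = 414 - 4/((0 + 1)²) = 414 - 4/(1²) = 414 - 4/1 = 414 - 4 = 410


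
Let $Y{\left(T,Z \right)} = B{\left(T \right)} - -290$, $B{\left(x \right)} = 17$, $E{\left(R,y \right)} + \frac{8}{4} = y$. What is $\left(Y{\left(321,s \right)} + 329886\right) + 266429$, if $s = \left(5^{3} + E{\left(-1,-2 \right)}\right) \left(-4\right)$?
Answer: $596622$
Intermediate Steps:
$E{\left(R,y \right)} = -2 + y$
$s = -484$ ($s = \left(5^{3} - 4\right) \left(-4\right) = \left(125 - 4\right) \left(-4\right) = 121 \left(-4\right) = -484$)
$Y{\left(T,Z \right)} = 307$ ($Y{\left(T,Z \right)} = 17 - -290 = 17 + 290 = 307$)
$\left(Y{\left(321,s \right)} + 329886\right) + 266429 = \left(307 + 329886\right) + 266429 = 330193 + 266429 = 596622$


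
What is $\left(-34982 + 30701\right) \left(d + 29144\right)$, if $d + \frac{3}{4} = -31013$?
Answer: $\frac{32017599}{4} \approx 8.0044 \cdot 10^{6}$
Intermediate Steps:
$d = - \frac{124055}{4}$ ($d = - \frac{3}{4} - 31013 = - \frac{124055}{4} \approx -31014.0$)
$\left(-34982 + 30701\right) \left(d + 29144\right) = \left(-34982 + 30701\right) \left(- \frac{124055}{4} + 29144\right) = \left(-4281\right) \left(- \frac{7479}{4}\right) = \frac{32017599}{4}$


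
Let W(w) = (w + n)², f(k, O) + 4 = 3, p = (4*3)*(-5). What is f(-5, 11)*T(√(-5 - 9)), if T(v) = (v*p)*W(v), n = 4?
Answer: -6720 + 120*I*√14 ≈ -6720.0 + 449.0*I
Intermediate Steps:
p = -60 (p = 12*(-5) = -60)
f(k, O) = -1 (f(k, O) = -4 + 3 = -1)
W(w) = (4 + w)² (W(w) = (w + 4)² = (4 + w)²)
T(v) = -60*v*(4 + v)² (T(v) = (v*(-60))*(4 + v)² = (-60*v)*(4 + v)² = -60*v*(4 + v)²)
f(-5, 11)*T(√(-5 - 9)) = -(-60)*√(-5 - 9)*(4 + √(-5 - 9))² = -(-60)*√(-14)*(4 + √(-14))² = -(-60)*I*√14*(4 + I*√14)² = 60*I*√14*(4 + I*√14)²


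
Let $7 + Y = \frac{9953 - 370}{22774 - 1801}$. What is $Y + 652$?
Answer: $\frac{13537168}{20973} \approx 645.46$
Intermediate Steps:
$Y = - \frac{137228}{20973}$ ($Y = -7 + \frac{9953 - 370}{22774 - 1801} = -7 + \frac{9583}{20973} = - \frac{137228}{20973} \approx -6.5431$)
$Y + 652 = - \frac{137228}{20973} + 652 = \frac{13537168}{20973}$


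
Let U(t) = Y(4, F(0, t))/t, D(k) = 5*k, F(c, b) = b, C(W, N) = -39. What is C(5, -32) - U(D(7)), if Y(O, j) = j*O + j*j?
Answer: -78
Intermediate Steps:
Y(O, j) = j**2 + O*j (Y(O, j) = O*j + j**2 = j**2 + O*j)
U(t) = 4 + t (U(t) = (t*(4 + t))/t = 4 + t)
C(5, -32) - U(D(7)) = -39 - (4 + 5*7) = -39 - (4 + 35) = -39 - 1*39 = -39 - 39 = -78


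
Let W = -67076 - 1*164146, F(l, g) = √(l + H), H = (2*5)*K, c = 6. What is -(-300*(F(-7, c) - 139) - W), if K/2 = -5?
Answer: -272922 + 300*I*√107 ≈ -2.7292e+5 + 3103.2*I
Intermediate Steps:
K = -10 (K = 2*(-5) = -10)
H = -100 (H = (2*5)*(-10) = 10*(-10) = -100)
F(l, g) = √(-100 + l) (F(l, g) = √(l - 100) = √(-100 + l))
W = -231222 (W = -67076 - 164146 = -231222)
-(-300*(F(-7, c) - 139) - W) = -(-300*(√(-100 - 7) - 139) - 1*(-231222)) = -(-300*(√(-107) - 139) + 231222) = -(-300*(I*√107 - 139) + 231222) = -(-300*(-139 + I*√107) + 231222) = -((41700 - 300*I*√107) + 231222) = -(272922 - 300*I*√107) = -272922 + 300*I*√107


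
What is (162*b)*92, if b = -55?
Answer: -819720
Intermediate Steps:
(162*b)*92 = (162*(-55))*92 = -8910*92 = -819720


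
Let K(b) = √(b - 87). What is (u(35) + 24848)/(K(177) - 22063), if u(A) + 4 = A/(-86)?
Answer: -47138680587/41862725594 - 6409647*√10/41862725594 ≈ -1.1265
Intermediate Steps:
K(b) = √(-87 + b)
u(A) = -4 - A/86 (u(A) = -4 + A/(-86) = -4 + A*(-1/86) = -4 - A/86)
(u(35) + 24848)/(K(177) - 22063) = ((-4 - 1/86*35) + 24848)/(√(-87 + 177) - 22063) = ((-4 - 35/86) + 24848)/(√90 - 22063) = (-379/86 + 24848)/(3*√10 - 22063) = 2136549/(86*(-22063 + 3*√10))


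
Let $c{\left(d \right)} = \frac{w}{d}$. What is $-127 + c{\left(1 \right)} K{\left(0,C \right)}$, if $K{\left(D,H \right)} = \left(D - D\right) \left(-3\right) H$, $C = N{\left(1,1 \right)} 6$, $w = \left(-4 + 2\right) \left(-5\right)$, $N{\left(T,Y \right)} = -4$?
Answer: $-127$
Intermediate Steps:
$w = 10$ ($w = \left(-2\right) \left(-5\right) = 10$)
$C = -24$ ($C = \left(-4\right) 6 = -24$)
$K{\left(D,H \right)} = 0$ ($K{\left(D,H \right)} = 0 \left(-3\right) H = 0 H = 0$)
$c{\left(d \right)} = \frac{10}{d}$
$-127 + c{\left(1 \right)} K{\left(0,C \right)} = -127 + \frac{10}{1} \cdot 0 = -127 + 10 \cdot 1 \cdot 0 = -127 + 10 \cdot 0 = -127 + 0 = -127$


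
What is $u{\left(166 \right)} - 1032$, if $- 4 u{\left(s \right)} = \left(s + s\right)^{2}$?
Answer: $-28588$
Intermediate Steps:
$u{\left(s \right)} = - s^{2}$ ($u{\left(s \right)} = - \frac{\left(s + s\right)^{2}}{4} = - \frac{\left(2 s\right)^{2}}{4} = - \frac{4 s^{2}}{4} = - s^{2}$)
$u{\left(166 \right)} - 1032 = - 166^{2} - 1032 = \left(-1\right) 27556 - 1032 = -27556 - 1032 = -28588$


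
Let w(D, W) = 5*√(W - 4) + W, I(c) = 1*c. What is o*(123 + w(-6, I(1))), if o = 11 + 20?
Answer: 3844 + 155*I*√3 ≈ 3844.0 + 268.47*I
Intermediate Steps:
I(c) = c
w(D, W) = W + 5*√(-4 + W) (w(D, W) = 5*√(-4 + W) + W = W + 5*√(-4 + W))
o = 31
o*(123 + w(-6, I(1))) = 31*(123 + (1 + 5*√(-4 + 1))) = 31*(123 + (1 + 5*√(-3))) = 31*(123 + (1 + 5*(I*√3))) = 31*(123 + (1 + 5*I*√3)) = 31*(124 + 5*I*√3) = 3844 + 155*I*√3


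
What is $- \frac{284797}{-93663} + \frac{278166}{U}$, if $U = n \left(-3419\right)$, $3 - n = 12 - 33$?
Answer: $- \frac{447426571}{1280935188} \approx -0.3493$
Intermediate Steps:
$n = 24$ ($n = 3 - \left(12 - 33\right) = 3 - -21 = 3 + 21 = 24$)
$U = -82056$ ($U = 24 \left(-3419\right) = -82056$)
$- \frac{284797}{-93663} + \frac{278166}{U} = - \frac{284797}{-93663} + \frac{278166}{-82056} = \left(-284797\right) \left(- \frac{1}{93663}\right) + 278166 \left(- \frac{1}{82056}\right) = \frac{284797}{93663} - \frac{46361}{13676} = - \frac{447426571}{1280935188}$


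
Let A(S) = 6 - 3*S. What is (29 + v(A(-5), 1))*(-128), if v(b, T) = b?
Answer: -6400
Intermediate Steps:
(29 + v(A(-5), 1))*(-128) = (29 + (6 - 3*(-5)))*(-128) = (29 + (6 + 15))*(-128) = (29 + 21)*(-128) = 50*(-128) = -6400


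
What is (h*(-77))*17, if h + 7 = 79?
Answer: -94248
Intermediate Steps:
h = 72 (h = -7 + 79 = 72)
(h*(-77))*17 = (72*(-77))*17 = -5544*17 = -94248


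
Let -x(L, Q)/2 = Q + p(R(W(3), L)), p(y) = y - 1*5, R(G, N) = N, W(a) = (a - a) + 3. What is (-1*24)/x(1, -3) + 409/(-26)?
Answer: -3175/182 ≈ -17.445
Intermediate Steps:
W(a) = 3 (W(a) = 0 + 3 = 3)
p(y) = -5 + y (p(y) = y - 5 = -5 + y)
x(L, Q) = 10 - 2*L - 2*Q (x(L, Q) = -2*(Q + (-5 + L)) = -2*(-5 + L + Q) = 10 - 2*L - 2*Q)
(-1*24)/x(1, -3) + 409/(-26) = (-1*24)/(10 - 2*1 - 2*(-3)) + 409/(-26) = -24/(10 - 2 + 6) + 409*(-1/26) = -24/14 - 409/26 = -24*1/14 - 409/26 = -12/7 - 409/26 = -3175/182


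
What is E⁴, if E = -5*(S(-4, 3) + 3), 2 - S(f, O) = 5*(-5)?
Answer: 506250000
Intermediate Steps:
S(f, O) = 27 (S(f, O) = 2 - 5*(-5) = 2 - 1*(-25) = 2 + 25 = 27)
E = -150 (E = -5*(27 + 3) = -5*30 = -150)
E⁴ = (-150)⁴ = 506250000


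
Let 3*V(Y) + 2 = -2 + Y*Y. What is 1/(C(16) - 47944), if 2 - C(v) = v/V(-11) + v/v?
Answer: -39/1869793 ≈ -2.0858e-5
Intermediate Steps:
V(Y) = -4/3 + Y²/3 (V(Y) = -⅔ + (-2 + Y*Y)/3 = -⅔ + (-2 + Y²)/3 = -⅔ + (-⅔ + Y²/3) = -4/3 + Y²/3)
C(v) = 1 - v/39 (C(v) = 2 - (v/(-4/3 + (⅓)*(-11)²) + v/v) = 2 - (v/(-4/3 + (⅓)*121) + 1) = 2 - (v/(-4/3 + 121/3) + 1) = 2 - (v/39 + 1) = 2 - (1 + v/39) = 2 + (-1 - v/39) = 1 - v/39)
1/(C(16) - 47944) = 1/((1 - 1/39*16) - 47944) = 1/((1 - 16/39) - 47944) = 1/(23/39 - 47944) = 1/(-1869793/39) = -39/1869793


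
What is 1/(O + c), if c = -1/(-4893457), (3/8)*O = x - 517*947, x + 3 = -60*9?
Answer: -14680371/19187910407149 ≈ -7.6508e-7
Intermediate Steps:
x = -543 (x = -3 - 60*9 = -3 - 540 = -543)
O = -3921136/3 (O = 8*(-543 - 517*947)/3 = 8*(-543 - 489599)/3 = (8/3)*(-490142) = -3921136/3 ≈ -1.3070e+6)
c = 1/4893457 (c = -1*(-1/4893457) = 1/4893457 ≈ 2.0435e-7)
1/(O + c) = 1/(-3921136/3 + 1/4893457) = 1/(-19187910407149/14680371) = -14680371/19187910407149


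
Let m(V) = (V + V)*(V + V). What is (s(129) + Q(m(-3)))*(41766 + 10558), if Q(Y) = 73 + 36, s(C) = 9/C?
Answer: 245399560/43 ≈ 5.7070e+6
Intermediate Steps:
m(V) = 4*V**2 (m(V) = (2*V)*(2*V) = 4*V**2)
Q(Y) = 109
(s(129) + Q(m(-3)))*(41766 + 10558) = (9/129 + 109)*(41766 + 10558) = (9*(1/129) + 109)*52324 = (3/43 + 109)*52324 = (4690/43)*52324 = 245399560/43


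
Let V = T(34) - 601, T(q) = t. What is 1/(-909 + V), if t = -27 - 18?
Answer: -1/1555 ≈ -0.00064309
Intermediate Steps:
t = -45
T(q) = -45
V = -646 (V = -45 - 601 = -646)
1/(-909 + V) = 1/(-909 - 646) = 1/(-1555) = -1/1555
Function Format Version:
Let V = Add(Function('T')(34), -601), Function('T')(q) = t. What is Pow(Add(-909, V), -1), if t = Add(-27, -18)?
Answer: Rational(-1, 1555) ≈ -0.00064309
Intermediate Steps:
t = -45
Function('T')(q) = -45
V = -646 (V = Add(-45, -601) = -646)
Pow(Add(-909, V), -1) = Pow(Add(-909, -646), -1) = Pow(-1555, -1) = Rational(-1, 1555)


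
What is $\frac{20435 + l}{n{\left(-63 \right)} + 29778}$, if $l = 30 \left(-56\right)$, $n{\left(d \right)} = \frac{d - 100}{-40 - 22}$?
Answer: $\frac{1162810}{1846399} \approx 0.62977$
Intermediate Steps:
$n{\left(d \right)} = \frac{50}{31} - \frac{d}{62}$ ($n{\left(d \right)} = \frac{-100 + d}{-62} = \left(-100 + d\right) \left(- \frac{1}{62}\right) = \frac{50}{31} - \frac{d}{62}$)
$l = -1680$
$\frac{20435 + l}{n{\left(-63 \right)} + 29778} = \frac{20435 - 1680}{\left(\frac{50}{31} - - \frac{63}{62}\right) + 29778} = \frac{18755}{\left(\frac{50}{31} + \frac{63}{62}\right) + 29778} = \frac{18755}{\frac{163}{62} + 29778} = \frac{18755}{\frac{1846399}{62}} = 18755 \cdot \frac{62}{1846399} = \frac{1162810}{1846399}$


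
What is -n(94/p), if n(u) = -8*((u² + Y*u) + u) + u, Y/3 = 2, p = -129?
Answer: -596242/16641 ≈ -35.830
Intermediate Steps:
Y = 6 (Y = 3*2 = 6)
n(u) = -55*u - 8*u² (n(u) = -8*((u² + 6*u) + u) + u = -8*(u² + 7*u) + u = (-56*u - 8*u²) + u = -55*u - 8*u²)
-n(94/p) = -(-1)*94/(-129)*(55 + 8*(94/(-129))) = -(-1)*94*(-1/129)*(55 + 8*(94*(-1/129))) = -(-1)*(-94)*(55 + 8*(-94/129))/129 = -(-1)*(-94)*(55 - 752/129)/129 = -(-1)*(-94)*6343/(129*129) = -1*596242/16641 = -596242/16641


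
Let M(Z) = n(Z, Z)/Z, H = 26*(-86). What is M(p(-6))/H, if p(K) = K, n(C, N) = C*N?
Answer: 3/1118 ≈ 0.0026834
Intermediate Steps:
H = -2236
M(Z) = Z (M(Z) = (Z*Z)/Z = Z**2/Z = Z)
M(p(-6))/H = -6/(-2236) = -6*(-1/2236) = 3/1118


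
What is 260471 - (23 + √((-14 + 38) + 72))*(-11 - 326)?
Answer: 268222 + 1348*√6 ≈ 2.7152e+5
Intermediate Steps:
260471 - (23 + √((-14 + 38) + 72))*(-11 - 326) = 260471 - (23 + √(24 + 72))*(-337) = 260471 - (23 + √96)*(-337) = 260471 - (23 + 4*√6)*(-337) = 260471 - (-7751 - 1348*√6) = 260471 + (7751 + 1348*√6) = 268222 + 1348*√6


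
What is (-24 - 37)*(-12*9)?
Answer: 6588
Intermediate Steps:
(-24 - 37)*(-12*9) = -61*(-108) = 6588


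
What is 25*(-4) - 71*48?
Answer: -3508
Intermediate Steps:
25*(-4) - 71*48 = -100 - 3408 = -3508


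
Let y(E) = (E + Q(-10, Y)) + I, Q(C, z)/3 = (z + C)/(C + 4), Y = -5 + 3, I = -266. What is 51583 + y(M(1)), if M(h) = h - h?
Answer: 51323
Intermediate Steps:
M(h) = 0
Y = -2
Q(C, z) = 3*(C + z)/(4 + C) (Q(C, z) = 3*((z + C)/(C + 4)) = 3*((C + z)/(4 + C)) = 3*(C + z)/(4 + C))
y(E) = -260 + E (y(E) = (E + 3*(-10 - 2)/(4 - 10)) - 266 = (E + 3*(-12)/(-6)) - 266 = (E + 3*(-⅙)*(-12)) - 266 = (E + 6) - 266 = (6 + E) - 266 = -260 + E)
51583 + y(M(1)) = 51583 + (-260 + 0) = 51583 - 260 = 51323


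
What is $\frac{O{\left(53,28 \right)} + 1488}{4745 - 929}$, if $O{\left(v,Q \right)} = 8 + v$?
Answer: $\frac{1549}{3816} \approx 0.40592$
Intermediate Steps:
$\frac{O{\left(53,28 \right)} + 1488}{4745 - 929} = \frac{\left(8 + 53\right) + 1488}{4745 - 929} = \frac{61 + 1488}{3816} = 1549 \cdot \frac{1}{3816} = \frac{1549}{3816}$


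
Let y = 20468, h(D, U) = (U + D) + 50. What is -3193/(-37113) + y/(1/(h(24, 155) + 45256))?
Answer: 34551719791933/37113 ≈ 9.3099e+8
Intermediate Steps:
h(D, U) = 50 + D + U (h(D, U) = (D + U) + 50 = 50 + D + U)
-3193/(-37113) + y/(1/(h(24, 155) + 45256)) = -3193/(-37113) + 20468/(1/((50 + 24 + 155) + 45256)) = -3193*(-1/37113) + 20468/(1/(229 + 45256)) = 3193/37113 + 20468/(1/45485) = 3193/37113 + 20468*45485 = 3193/37113 + 930986980 = 34551719791933/37113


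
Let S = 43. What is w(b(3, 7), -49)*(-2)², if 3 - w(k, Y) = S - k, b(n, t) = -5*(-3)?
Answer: -100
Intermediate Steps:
b(n, t) = 15
w(k, Y) = -40 + k (w(k, Y) = 3 - (43 - k) = 3 + (-43 + k) = -40 + k)
w(b(3, 7), -49)*(-2)² = (-40 + 15)*(-2)² = -25*4 = -100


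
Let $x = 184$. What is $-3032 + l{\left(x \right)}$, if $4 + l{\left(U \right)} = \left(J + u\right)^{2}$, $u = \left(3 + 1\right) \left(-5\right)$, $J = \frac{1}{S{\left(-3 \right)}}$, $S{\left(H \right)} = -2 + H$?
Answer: $- \frac{65699}{25} \approx -2628.0$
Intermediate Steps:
$J = - \frac{1}{5}$ ($J = \frac{1}{-2 - 3} = \frac{1}{-5} = - \frac{1}{5} \approx -0.2$)
$u = -20$ ($u = 4 \left(-5\right) = -20$)
$l{\left(U \right)} = \frac{10101}{25}$ ($l{\left(U \right)} = -4 + \left(- \frac{1}{5} - 20\right)^{2} = -4 + \left(- \frac{101}{5}\right)^{2} = -4 + \frac{10201}{25} = \frac{10101}{25}$)
$-3032 + l{\left(x \right)} = -3032 + \frac{10101}{25} = - \frac{65699}{25}$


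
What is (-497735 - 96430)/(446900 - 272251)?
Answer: -594165/174649 ≈ -3.4021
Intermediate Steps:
(-497735 - 96430)/(446900 - 272251) = -594165/174649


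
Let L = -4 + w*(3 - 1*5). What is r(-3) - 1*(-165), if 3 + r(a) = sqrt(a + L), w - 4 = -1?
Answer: 162 + I*sqrt(13) ≈ 162.0 + 3.6056*I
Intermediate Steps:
w = 3 (w = 4 - 1 = 3)
L = -10 (L = -4 + 3*(3 - 1*5) = -4 + 3*(3 - 5) = -4 + 3*(-2) = -4 - 6 = -10)
r(a) = -3 + sqrt(-10 + a) (r(a) = -3 + sqrt(a - 10) = -3 + sqrt(-10 + a))
r(-3) - 1*(-165) = (-3 + sqrt(-10 - 3)) - 1*(-165) = (-3 + sqrt(-13)) + 165 = (-3 + I*sqrt(13)) + 165 = 162 + I*sqrt(13)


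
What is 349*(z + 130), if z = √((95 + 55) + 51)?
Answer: 45370 + 349*√201 ≈ 50318.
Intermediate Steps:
z = √201 (z = √(150 + 51) = √201 ≈ 14.177)
349*(z + 130) = 349*(√201 + 130) = 349*(130 + √201) = 45370 + 349*√201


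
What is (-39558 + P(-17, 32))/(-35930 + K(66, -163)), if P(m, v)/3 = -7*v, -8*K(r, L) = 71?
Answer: 107280/95837 ≈ 1.1194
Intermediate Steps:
K(r, L) = -71/8 (K(r, L) = -1/8*71 = -71/8)
P(m, v) = -21*v (P(m, v) = 3*(-7*v) = -21*v)
(-39558 + P(-17, 32))/(-35930 + K(66, -163)) = (-39558 - 21*32)/(-35930 - 71/8) = (-39558 - 672)/(-287511/8) = -40230*(-8/287511) = 107280/95837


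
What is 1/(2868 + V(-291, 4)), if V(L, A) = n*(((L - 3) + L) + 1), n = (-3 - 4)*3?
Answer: 1/15132 ≈ 6.6085e-5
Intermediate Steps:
n = -21 (n = -7*3 = -21)
V(L, A) = 42 - 42*L (V(L, A) = -21*(((L - 3) + L) + 1) = -21*(((-3 + L) + L) + 1) = -21*((-3 + 2*L) + 1) = -21*(-2 + 2*L) = 42 - 42*L)
1/(2868 + V(-291, 4)) = 1/(2868 + (42 - 42*(-291))) = 1/(2868 + (42 + 12222)) = 1/(2868 + 12264) = 1/15132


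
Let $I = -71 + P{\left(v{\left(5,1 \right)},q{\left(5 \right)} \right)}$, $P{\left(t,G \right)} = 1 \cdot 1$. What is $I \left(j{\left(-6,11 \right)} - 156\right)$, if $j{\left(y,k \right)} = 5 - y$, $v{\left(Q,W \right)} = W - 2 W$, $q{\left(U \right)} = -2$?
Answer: $10150$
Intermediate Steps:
$v{\left(Q,W \right)} = - W$
$P{\left(t,G \right)} = 1$
$I = -70$ ($I = -71 + 1 = -70$)
$I \left(j{\left(-6,11 \right)} - 156\right) = - 70 \left(\left(5 - -6\right) - 156\right) = - 70 \left(\left(5 + 6\right) - 156\right) = - 70 \left(11 - 156\right) = \left(-70\right) \left(-145\right) = 10150$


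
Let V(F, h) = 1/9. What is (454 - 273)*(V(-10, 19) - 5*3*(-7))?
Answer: 171226/9 ≈ 19025.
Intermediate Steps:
V(F, h) = 1/9
(454 - 273)*(V(-10, 19) - 5*3*(-7)) = (454 - 273)*(1/9 - 5*3*(-7)) = 181*(1/9 - 15*(-7)) = 181*(1/9 + 105) = 181*(946/9) = 171226/9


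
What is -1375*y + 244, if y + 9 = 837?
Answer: -1138256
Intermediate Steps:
y = 828 (y = -9 + 837 = 828)
-1375*y + 244 = -1375*828 + 244 = -1138500 + 244 = -1138256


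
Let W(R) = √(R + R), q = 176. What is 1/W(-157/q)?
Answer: -2*I*√3454/157 ≈ -0.74867*I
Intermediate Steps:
W(R) = √2*√R (W(R) = √(2*R) = √2*√R)
1/W(-157/q) = 1/(√2*√(-157/176)) = 1/(√2*(I*√1727/44)) = 1/(I*√3454/44) = -2*I*√3454/157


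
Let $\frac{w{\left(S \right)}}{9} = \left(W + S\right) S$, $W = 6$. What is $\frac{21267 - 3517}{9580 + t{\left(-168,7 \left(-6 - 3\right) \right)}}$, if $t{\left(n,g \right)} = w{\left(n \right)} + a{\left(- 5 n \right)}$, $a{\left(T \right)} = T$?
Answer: $\frac{8875}{127682} \approx 0.069509$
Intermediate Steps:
$w{\left(S \right)} = 9 S \left(6 + S\right)$ ($w{\left(S \right)} = 9 \left(6 + S\right) S = 9 S \left(6 + S\right)$)
$t{\left(n,g \right)} = - 5 n + 9 n \left(6 + n\right)$ ($t{\left(n,g \right)} = 9 n \left(6 + n\right) - 5 n = - 5 n + 9 n \left(6 + n\right)$)
$\frac{21267 - 3517}{9580 + t{\left(-168,7 \left(-6 - 3\right) \right)}} = \frac{21267 - 3517}{9580 - 168 \left(49 + 9 \left(-168\right)\right)} = \frac{17750}{9580 - 168 \left(49 - 1512\right)} = \frac{17750}{9580 - -245784} = \frac{17750}{9580 + 245784} = \frac{17750}{255364} = 17750 \cdot \frac{1}{255364} = \frac{8875}{127682}$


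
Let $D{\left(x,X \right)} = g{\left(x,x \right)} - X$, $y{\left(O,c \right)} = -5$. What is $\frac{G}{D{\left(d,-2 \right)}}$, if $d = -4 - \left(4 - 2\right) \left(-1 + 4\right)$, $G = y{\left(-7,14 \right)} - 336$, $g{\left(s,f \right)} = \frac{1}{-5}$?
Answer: $- \frac{1705}{9} \approx -189.44$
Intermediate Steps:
$g{\left(s,f \right)} = - \frac{1}{5}$
$G = -341$ ($G = -5 - 336 = -341$)
$d = -10$ ($d = -4 - 2 \cdot 3 = -4 - 6 = -10$)
$D{\left(x,X \right)} = - \frac{1}{5} - X$
$\frac{G}{D{\left(d,-2 \right)}} = - \frac{341}{- \frac{1}{5} - -2} = - \frac{341}{- \frac{1}{5} + 2} = - \frac{341}{\frac{9}{5}} = \left(-341\right) \frac{5}{9} = - \frac{1705}{9}$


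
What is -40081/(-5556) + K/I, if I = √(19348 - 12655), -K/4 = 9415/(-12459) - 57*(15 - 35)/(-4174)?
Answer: 40081/5556 + 107002940*√6693/174030937569 ≈ 7.2643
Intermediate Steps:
K = 107002940/26001933 (K = -4*(9415/(-12459) - 57*(15 - 35)/(-4174)) = -4*(9415*(-1/12459) - 57*(-20)*(-1/4174)) = -4*(-9415/12459 + 1140*(-1/4174)) = -4*(-9415/12459 - 570/2087) = -4*(-26750735/26001933) = 107002940/26001933 ≈ 4.1152)
I = √6693 ≈ 81.811
-40081/(-5556) + K/I = -40081/(-5556) + 107002940/(26001933*(√6693)) = -40081*(-1/5556) + 107002940*(√6693/6693)/26001933 = 40081/5556 + 107002940*√6693/174030937569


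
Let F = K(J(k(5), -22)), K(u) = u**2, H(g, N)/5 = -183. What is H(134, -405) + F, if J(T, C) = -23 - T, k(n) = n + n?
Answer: 174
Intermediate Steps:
k(n) = 2*n
H(g, N) = -915 (H(g, N) = 5*(-183) = -915)
F = 1089 (F = (-23 - 2*5)**2 = (-23 - 1*10)**2 = (-23 - 10)**2 = (-33)**2 = 1089)
H(134, -405) + F = -915 + 1089 = 174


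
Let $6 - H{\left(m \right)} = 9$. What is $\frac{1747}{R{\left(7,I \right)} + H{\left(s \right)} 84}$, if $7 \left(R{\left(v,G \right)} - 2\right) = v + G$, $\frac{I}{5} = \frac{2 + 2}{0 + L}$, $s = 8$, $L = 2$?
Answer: $- \frac{12229}{1733} \approx -7.0565$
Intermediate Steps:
$H{\left(m \right)} = -3$ ($H{\left(m \right)} = 6 - 9 = -3$)
$I = 10$ ($I = 5 \frac{2 + 2}{0 + 2} = 5 \cdot \frac{4}{2} = 5 \cdot 4 \cdot \frac{1}{2} = 5 \cdot 2 = 10$)
$R{\left(v,G \right)} = 2 + \frac{G}{7} + \frac{v}{7}$ ($R{\left(v,G \right)} = 2 + \frac{v + G}{7} = 2 + \frac{G + v}{7} = 2 + \left(\frac{G}{7} + \frac{v}{7}\right) = 2 + \frac{G}{7} + \frac{v}{7}$)
$\frac{1747}{R{\left(7,I \right)} + H{\left(s \right)} 84} = \frac{1747}{\left(2 + \frac{1}{7} \cdot 10 + \frac{1}{7} \cdot 7\right) - 252} = \frac{1747}{\left(2 + \frac{10}{7} + 1\right) - 252} = \frac{1747}{\frac{31}{7} - 252} = \frac{1747}{- \frac{1733}{7}} = 1747 \left(- \frac{7}{1733}\right) = - \frac{12229}{1733}$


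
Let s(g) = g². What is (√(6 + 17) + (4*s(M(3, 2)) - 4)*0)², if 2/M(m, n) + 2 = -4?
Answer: 23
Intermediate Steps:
M(m, n) = -⅓ (M(m, n) = 2/(-2 - 4) = 2/(-6) = 2*(-⅙) = -⅓)
(√(6 + 17) + (4*s(M(3, 2)) - 4)*0)² = (√(6 + 17) + (4*(-⅓)² - 4)*0)² = (√23 + (4*(⅑) - 4)*0)² = (√23 + (4/9 - 4)*0)² = (√23 - 32/9*0)² = (√23 + 0)² = (√23)² = 23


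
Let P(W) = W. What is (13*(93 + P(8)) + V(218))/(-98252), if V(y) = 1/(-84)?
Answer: -110291/8253168 ≈ -0.013363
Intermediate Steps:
V(y) = -1/84
(13*(93 + P(8)) + V(218))/(-98252) = (13*(93 + 8) - 1/84)/(-98252) = (13*101 - 1/84)*(-1/98252) = (1313 - 1/84)*(-1/98252) = (110291/84)*(-1/98252) = -110291/8253168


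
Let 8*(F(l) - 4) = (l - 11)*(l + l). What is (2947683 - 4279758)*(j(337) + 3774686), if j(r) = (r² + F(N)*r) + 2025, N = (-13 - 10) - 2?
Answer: -5284944954975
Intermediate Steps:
N = -25 (N = -23 - 2 = -25)
F(l) = 4 + l*(-11 + l)/4 (F(l) = 4 + ((l - 11)*(l + l))/8 = 4 + ((-11 + l)*(2*l))/8 = 4 + (2*l*(-11 + l))/8 = 4 + l*(-11 + l)/4)
j(r) = 2025 + r² + 229*r (j(r) = (r² + (4 - 11/4*(-25) + (¼)*(-25)²)*r) + 2025 = (r² + (4 + 275/4 + (¼)*625)*r) + 2025 = (r² + (4 + 275/4 + 625/4)*r) + 2025 = (r² + 229*r) + 2025 = 2025 + r² + 229*r)
(2947683 - 4279758)*(j(337) + 3774686) = (2947683 - 4279758)*((2025 + 337² + 229*337) + 3774686) = -1332075*((2025 + 113569 + 77173) + 3774686) = -1332075*(192767 + 3774686) = -1332075*3967453 = -5284944954975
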